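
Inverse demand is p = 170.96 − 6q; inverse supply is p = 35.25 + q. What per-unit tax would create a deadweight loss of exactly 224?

Competitive equilibrium: 170.96 − 6q = 35.25 + q → q* = 19.3871, p* = 54.6371.
A tax t gives Δq = t/7 and wedge t, so DWL = t²/14.
t²/14 = 224 → t² = 3136 → t = 56.

56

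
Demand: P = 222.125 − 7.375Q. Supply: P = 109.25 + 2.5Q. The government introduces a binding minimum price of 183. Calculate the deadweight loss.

Competitive equilibrium: 222.125 − 7.375Q = 109.25 + 2.5Q → Q* = 11.4304, P* = 137.8259.
At the floor P = 183, quantity demanded = (222.125 − 183)/7.375 = 5.3051.
Sellers' marginal cost at Q' = 5.3051: 109.25 + 2.5·5.3051 = 122.5128.
ΔQ = 11.4304 − 5.3051 = 6.1253; wedge = 183 − 122.5128 = 60.4872.
The triangle = ½ × 6.1253 × 60.4872 = 185.25.

185.25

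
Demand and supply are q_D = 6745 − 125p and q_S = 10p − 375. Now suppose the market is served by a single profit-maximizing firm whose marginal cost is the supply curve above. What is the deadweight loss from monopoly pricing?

5.97

In inverse form: demand p = 53.96 − 0.008q, supply p = 37.5 + 0.1q.
Competitive equilibrium: 53.96 − 0.008q = 37.5 + 0.1q → q* = 152.4074, p* = 52.7407.
Marginal revenue: MR = 53.96 − 0.016q. Set MR = MC: 53.96 − 0.016q = 37.5 + 0.1q → q_m = 141.8966.
Price p_m = 53.96 − 0.008·141.8966 = 52.8248; MC(q_m) = 37.5 + 0.1·141.8966 = 51.6897.
Competitive q* = 152.4074, so Δq = 10.5108; wedge = 52.8248 − 51.6897 = 1.1351.
Welfare loss = ½ × 10.5108 × 1.1351 = 5.97.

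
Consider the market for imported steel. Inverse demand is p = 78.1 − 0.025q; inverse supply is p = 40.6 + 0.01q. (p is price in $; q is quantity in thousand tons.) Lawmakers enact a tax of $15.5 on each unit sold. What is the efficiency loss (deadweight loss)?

$3432.14 thousand

Competitive equilibrium: 78.1 − 0.025q = 40.6 + 0.01q → q* = 1071.4286, p* = 51.3143.
With the tax, the buyer price exceeds the seller price by 15.5: (78.1 − 0.025q) − (40.6 + 0.01q) = 15.5 → q' = 628.5714.
Δq = 1071.4286 − 628.5714 = 442.8572; the wedge equals the tax, 15.5.
DWL = ½ × 442.8572 × 15.5 = $3432.14 thousand.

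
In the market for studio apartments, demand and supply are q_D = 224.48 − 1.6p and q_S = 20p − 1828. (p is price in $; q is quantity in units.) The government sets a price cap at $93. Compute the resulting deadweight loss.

In inverse form: demand p = 140.3 − 0.625q, supply p = 91.4 + 0.05q.
Competitive equilibrium: 140.3 − 0.625q = 91.4 + 0.05q → q* = 72.4444, p* = 95.0222.
At the ceiling p = 93, quantity supplied = (93 − 91.4)/0.05 = 32.
Willingness to pay at q' = 32: 140.3 − 0.625·32 = 120.3.
Δq = 72.4444 − 32 = 40.4444; wedge = 120.3 − 93 = 27.3.
The triangle = ½ × 40.4444 × 27.3 = $552.07.

$552.07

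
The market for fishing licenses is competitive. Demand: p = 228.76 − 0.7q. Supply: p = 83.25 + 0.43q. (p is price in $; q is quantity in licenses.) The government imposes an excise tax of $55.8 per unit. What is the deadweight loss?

$1377.72

Competitive equilibrium: 228.76 − 0.7q = 83.25 + 0.43q → q* = 128.7699, p* = 138.6211.
With the tax, the buyer price exceeds the seller price by 55.8: (228.76 − 0.7q) − (83.25 + 0.43q) = 55.8 → q' = 79.3894.
Δq = 128.7699 − 79.3894 = 49.3805; the wedge equals the tax, 55.8.
DWL = ½ × 49.3805 × 55.8 = $1377.72.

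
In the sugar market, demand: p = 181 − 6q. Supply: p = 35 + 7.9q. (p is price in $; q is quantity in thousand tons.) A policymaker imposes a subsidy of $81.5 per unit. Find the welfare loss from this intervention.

$238.93 thousand

Competitive equilibrium: 181 − 6q = 35 + 7.9q → q* = 10.5036, p* = 117.9784.
The subsidy lowers effective supply by 81.5: p = 7.9q − 46.5.
New quantity: 181 − 6q = 7.9q − 46.5 → q' = 16.3669.
Overproduction Δq = 16.3669 − 10.5036 = 5.8633; wedge = subsidy = 81.5.
Welfare loss = ½ × 5.8633 × 81.5 = $238.93 thousand.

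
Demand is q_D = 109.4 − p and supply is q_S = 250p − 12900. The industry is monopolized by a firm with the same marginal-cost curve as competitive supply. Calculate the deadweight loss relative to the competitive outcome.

414.28

In inverse form: demand p = 109.4 − q, supply p = 51.6 + 0.004q.
Competitive equilibrium: 109.4 − q = 51.6 + 0.004q → q* = 57.5697, p* = 51.8303.
Marginal revenue: MR = 109.4 − 2q. Set MR = MC: 109.4 − 2q = 51.6 + 0.004q → q_m = 28.8423.
Price p_m = 109.4 − 1·28.8423 = 80.5577; MC(q_m) = 51.6 + 0.004·28.8423 = 51.7154.
Competitive q* = 57.5697, so Δq = 28.7274; wedge = 80.5577 − 51.7154 = 28.8423.
Deadweight loss = ½ × 28.7274 × 28.8423 = 414.28.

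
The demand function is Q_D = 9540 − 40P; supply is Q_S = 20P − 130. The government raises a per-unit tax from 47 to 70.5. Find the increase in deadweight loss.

In inverse form: demand P = 238.5 − 0.025Q, supply P = 6.5 + 0.05Q.
Competitive equilibrium: 238.5 − 0.025Q = 6.5 + 0.05Q → Q* = 3093.3333, P* = 161.1667.
For a per-unit tax t: ΔQ = t/0.075, so DWL = ½·t·(t/0.075) = t²/0.15.
At t = 47: DWL = 14726.667. At t = 70.5: DWL = 33135.
Increase = 33135 − 14726.667 = 18408.33.

18408.33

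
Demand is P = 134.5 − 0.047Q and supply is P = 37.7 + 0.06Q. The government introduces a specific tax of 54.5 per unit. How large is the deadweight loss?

13879.67

Competitive equilibrium: 134.5 − 0.047Q = 37.7 + 0.06Q → Q* = 904.6729, P* = 91.9804.
With the tax, the buyer price exceeds the seller price by 54.5: (134.5 − 0.047Q) − (37.7 + 0.06Q) = 54.5 → Q' = 395.3271.
ΔQ = 904.6729 − 395.3271 = 509.3458; the wedge equals the tax, 54.5.
Welfare loss = ½ × 509.3458 × 54.5 = 13879.67.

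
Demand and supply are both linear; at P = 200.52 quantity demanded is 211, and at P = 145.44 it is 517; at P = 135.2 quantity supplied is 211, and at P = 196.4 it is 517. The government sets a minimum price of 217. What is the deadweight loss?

13187.15

Demand slope = (145.44 − 200.52)/(517 − 211) = −0.18, so P = 238.5 − 0.18Q.
Supply slope = (196.4 − 135.2)/(517 − 211) = 0.2, so P = 93 + 0.2Q.
Competitive equilibrium: 238.5 − 0.18Q = 93 + 0.2Q → Q* = 382.8947, P* = 169.5789.
At the floor P = 217, quantity demanded = (238.5 − 217)/0.18 = 119.4444.
Sellers' marginal cost at Q' = 119.4444: 93 + 0.2·119.4444 = 116.8889.
ΔQ = 382.8947 − 119.4444 = 263.4503; wedge = 217 − 116.8889 = 100.1111.
DWL = ½ × 263.4503 × 100.1111 = 13187.15.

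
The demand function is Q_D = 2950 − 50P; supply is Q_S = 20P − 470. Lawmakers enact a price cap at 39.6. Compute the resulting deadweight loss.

In inverse form: demand P = 59 − 0.02Q, supply P = 23.5 + 0.05Q.
Competitive equilibrium: 59 − 0.02Q = 23.5 + 0.05Q → Q* = 507.1429, P* = 48.8571.
At the ceiling P = 39.6, quantity supplied = (39.6 − 23.5)/0.05 = 322.
Willingness to pay at Q' = 322: 59 − 0.02·322 = 52.56.
ΔQ = 507.1429 − 322 = 185.1429; wedge = 52.56 − 39.6 = 12.96.
The triangle = ½ × 185.1429 × 12.96 = 1199.73.

1199.73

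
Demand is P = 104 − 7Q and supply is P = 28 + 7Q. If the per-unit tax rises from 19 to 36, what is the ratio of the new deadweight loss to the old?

Competitive equilibrium: 104 − 7Q = 28 + 7Q → Q* = 5.4286, P* = 66.
For a per-unit tax t: ΔQ = t/14, so DWL = ½·t·(t/14) = t²/28.
At t = 19: DWL = 12.893. At t = 36: DWL = 46.286.
Ratio = (36/19)² = 3.590.

3.590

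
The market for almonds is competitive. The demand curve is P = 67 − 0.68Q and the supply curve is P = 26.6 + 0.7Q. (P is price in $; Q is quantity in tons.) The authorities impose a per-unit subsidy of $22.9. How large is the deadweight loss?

Competitive equilibrium: 67 − 0.68Q = 26.6 + 0.7Q → Q* = 29.2754, P* = 47.0928.
The subsidy lowers effective supply by 22.9: P = 3.7 + 0.7Q.
New quantity: 67 − 0.68Q = 3.7 + 0.7Q → Q' = 45.8696.
Overproduction ΔQ = 45.8696 − 29.2754 = 16.5942; wedge = subsidy = 22.9.
Welfare loss = ½ × 16.5942 × 22.9 = $190.

$190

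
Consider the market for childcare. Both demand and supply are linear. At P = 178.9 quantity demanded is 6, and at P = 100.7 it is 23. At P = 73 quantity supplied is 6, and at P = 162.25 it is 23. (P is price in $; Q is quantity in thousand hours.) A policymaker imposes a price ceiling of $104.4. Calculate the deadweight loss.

$112.07 thousand

Demand slope = (100.7 − 178.9)/(23 − 6) = −4.6, so P = 206.5 − 4.6Q.
Supply slope = (162.25 − 73)/(23 − 6) = 5.25, so P = 41.5 + 5.25Q.
Competitive equilibrium: 206.5 − 4.6Q = 41.5 + 5.25Q → Q* = 16.7513, P* = 129.4442.
At the ceiling P = 104.4, quantity supplied = (104.4 − 41.5)/5.25 = 11.981.
Willingness to pay at Q' = 11.981: 206.5 − 4.6·11.981 = 151.3874.
ΔQ = 16.7513 − 11.981 = 4.7703; wedge = 151.3874 − 104.4 = 46.9874.
Deadweight loss = ½ × 4.7703 × 46.9874 = $112.07 thousand.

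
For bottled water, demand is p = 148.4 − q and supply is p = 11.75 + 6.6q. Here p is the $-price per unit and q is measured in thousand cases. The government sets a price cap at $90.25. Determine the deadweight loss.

$140.76 thousand

Competitive equilibrium: 148.4 − q = 11.75 + 6.6q → q* = 17.98026, p* = 130.41974.
At the ceiling p = 90.25, quantity supplied = (90.25 − 11.75)/6.6 = 11.89394.
Willingness to pay at q' = 11.89394: 148.4 − 1·11.89394 = 136.50606.
Δq = 17.98026 − 11.89394 = 6.08632; wedge = 136.50606 − 90.25 = 46.25606.
DWL = ½ × 6.08632 × 46.25606 = $140.76 thousand.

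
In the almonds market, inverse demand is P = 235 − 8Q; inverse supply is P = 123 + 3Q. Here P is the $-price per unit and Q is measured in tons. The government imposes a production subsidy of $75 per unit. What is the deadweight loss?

$255.68

Competitive equilibrium: 235 − 8Q = 123 + 3Q → Q* = 10.1818, P* = 153.5455.
The subsidy lowers effective supply by 75: P = 48 + 3Q.
New quantity: 235 − 8Q = 48 + 3Q → Q' = 17.
Overproduction ΔQ = 17 − 10.1818 = 6.8182; wedge = subsidy = 75.
Deadweight loss = ½ × 6.8182 × 75 = $255.68.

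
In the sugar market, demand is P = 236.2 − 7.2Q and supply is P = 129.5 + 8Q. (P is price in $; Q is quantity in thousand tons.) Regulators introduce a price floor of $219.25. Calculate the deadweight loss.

Competitive equilibrium: 236.2 − 7.2Q = 129.5 + 8Q → Q* = 7.0197, P* = 185.6579.
At the floor P = 219.25, quantity demanded = (236.2 − 219.25)/7.2 = 2.3542.
Sellers' marginal cost at Q' = 2.3542: 129.5 + 8·2.3542 = 148.3336.
ΔQ = 7.0197 − 2.3542 = 4.6655; wedge = 219.25 − 148.3336 = 70.9164.
Deadweight loss = ½ × 4.6655 × 70.9164 = $165.43 thousand.

$165.43 thousand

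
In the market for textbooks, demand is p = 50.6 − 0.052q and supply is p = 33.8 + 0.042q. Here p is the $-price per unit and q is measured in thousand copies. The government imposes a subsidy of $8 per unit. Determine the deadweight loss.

$340.43 thousand

Competitive equilibrium: 50.6 − 0.052q = 33.8 + 0.042q → q* = 178.7234, p* = 41.3064.
The subsidy lowers effective supply by 8: p = 25.8 + 0.042q.
New quantity: 50.6 − 0.052q = 25.8 + 0.042q → q' = 263.8298.
Overproduction Δq = 263.8298 − 178.7234 = 85.1064; wedge = subsidy = 8.
Welfare loss = ½ × 85.1064 × 8 = $340.43 thousand.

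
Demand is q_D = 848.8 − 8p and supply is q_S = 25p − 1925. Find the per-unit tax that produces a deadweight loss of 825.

16.5

In inverse form: demand p = 106.1 − 0.125q, supply p = 77 + 0.04q.
Competitive equilibrium: 106.1 − 0.125q = 77 + 0.04q → q* = 176.3636, p* = 84.0545.
A tax t gives Δq = t/0.165 and wedge t, so DWL = t²/0.33.
t²/0.33 = 825 → t² = 272.25 → t = 16.5.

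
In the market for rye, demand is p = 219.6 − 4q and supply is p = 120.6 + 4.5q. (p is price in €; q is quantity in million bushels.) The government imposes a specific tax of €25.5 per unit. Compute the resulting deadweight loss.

Competitive equilibrium: 219.6 − 4q = 120.6 + 4.5q → q* = 11.6471, p* = 173.0118.
With the tax, the buyer price exceeds the seller price by 25.5: (219.6 − 4q) − (120.6 + 4.5q) = 25.5 → q' = 8.6471.
Δq = 11.6471 − 8.6471 = 3; the wedge equals the tax, 25.5.
The triangle = ½ × 3 × 25.5 = €38.25 million.

€38.25 million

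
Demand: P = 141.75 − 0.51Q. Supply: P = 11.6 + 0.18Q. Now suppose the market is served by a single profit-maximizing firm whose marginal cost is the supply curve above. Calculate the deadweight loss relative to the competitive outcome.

2217.11

Competitive equilibrium: 141.75 − 0.51Q = 11.6 + 0.18Q → Q* = 188.6232, P* = 45.5522.
Marginal revenue: MR = 141.75 − 1.02Q. Set MR = MC: 141.75 − 1.02Q = 11.6 + 0.18Q → Q_m = 108.4583.
Price P_m = 141.75 − 0.51·108.4583 = 86.4363; MC(Q_m) = 11.6 + 0.18·108.4583 = 31.1225.
Competitive Q* = 188.6232, so ΔQ = 80.1649; wedge = 86.4363 − 31.1225 = 55.3138.
Welfare loss = ½ × 80.1649 × 55.3138 = 2217.11.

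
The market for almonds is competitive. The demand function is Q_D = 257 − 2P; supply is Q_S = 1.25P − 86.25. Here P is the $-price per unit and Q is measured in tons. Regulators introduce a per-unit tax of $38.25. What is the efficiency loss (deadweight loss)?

$562.72

In inverse form: demand P = 128.5 − 0.5Q, supply P = 69 + 0.8Q.
Competitive equilibrium: 128.5 − 0.5Q = 69 + 0.8Q → Q* = 45.76923, P* = 105.61538.
With the tax, the buyer price exceeds the seller price by 38.25: (128.5 − 0.5Q) − (69 + 0.8Q) = 38.25 → Q' = 16.34615.
ΔQ = 45.76923 − 16.34615 = 29.42308; the wedge equals the tax, 38.25.
Welfare loss = ½ × 29.42308 × 38.25 = $562.72.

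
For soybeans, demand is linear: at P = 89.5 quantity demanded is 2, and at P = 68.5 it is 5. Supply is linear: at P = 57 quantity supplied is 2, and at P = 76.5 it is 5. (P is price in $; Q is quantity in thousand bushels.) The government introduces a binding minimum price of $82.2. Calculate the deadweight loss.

Demand slope = (68.5 − 89.5)/(5 − 2) = −7, so P = 103.5 − 7Q.
Supply slope = (76.5 − 57)/(5 − 2) = 6.5, so P = 44 + 6.5Q.
Competitive equilibrium: 103.5 − 7Q = 44 + 6.5Q → Q* = 4.4074, P* = 72.6481.
At the floor P = 82.2, quantity demanded = (103.5 − 82.2)/7 = 3.0429.
Sellers' marginal cost at Q' = 3.0429: 44 + 6.5·3.0429 = 63.7789.
ΔQ = 4.4074 − 3.0429 = 1.3645; wedge = 82.2 − 63.7789 = 18.4211.
DWL = ½ × 1.3645 × 18.4211 = $12.57 thousand.

$12.57 thousand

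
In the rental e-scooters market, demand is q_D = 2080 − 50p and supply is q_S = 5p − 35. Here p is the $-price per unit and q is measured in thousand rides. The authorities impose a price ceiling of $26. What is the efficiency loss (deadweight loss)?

In inverse form: demand p = 41.6 − 0.02q, supply p = 7 + 0.2q.
Competitive equilibrium: 41.6 − 0.02q = 7 + 0.2q → q* = 157.2727, p* = 38.4545.
At the ceiling p = 26, quantity supplied = (26 − 7)/0.2 = 95.
Willingness to pay at q' = 95: 41.6 − 0.02·95 = 39.7.
Δq = 157.2727 − 95 = 62.2727; wedge = 39.7 − 26 = 13.7.
Deadweight loss = ½ × 62.2727 × 13.7 = $426.57 thousand.

$426.57 thousand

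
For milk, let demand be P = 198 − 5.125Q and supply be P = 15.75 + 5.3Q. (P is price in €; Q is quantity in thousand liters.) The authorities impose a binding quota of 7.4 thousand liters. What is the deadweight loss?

€529.84 thousand

Competitive equilibrium: 198 − 5.125Q = 15.75 + 5.3Q → Q* = 17.482014, P* = 108.404676.
At Q = 7.4: demand price = 198 − 5.125·7.4 = 160.075; supply price = 15.75 + 5.3·7.4 = 54.97.
ΔQ = 17.482014 − 7.4 = 10.082014; wedge = 160.075 − 54.97 = 105.105.
Deadweight loss = ½ × 10.082014 × 105.105 = €529.84 thousand.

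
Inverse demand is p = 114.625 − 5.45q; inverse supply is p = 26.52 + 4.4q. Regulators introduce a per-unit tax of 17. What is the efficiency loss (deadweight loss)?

14.67

Competitive equilibrium: 114.625 − 5.45q = 26.52 + 4.4q → q* = 8.9447, p* = 65.8765.
With the tax, the buyer price exceeds the seller price by 17: (114.625 − 5.45q) − (26.52 + 4.4q) = 17 → q' = 7.2188.
Δq = 8.9447 − 7.2188 = 1.7259; the wedge equals the tax, 17.
Welfare loss = ½ × 1.7259 × 17 = 14.67.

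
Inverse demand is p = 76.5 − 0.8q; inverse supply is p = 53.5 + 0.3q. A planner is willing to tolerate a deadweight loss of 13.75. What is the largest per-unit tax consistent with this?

5.5

Competitive equilibrium: 76.5 − 0.8q = 53.5 + 0.3q → q* = 20.9091, p* = 59.7727.
A tax t gives Δq = t/1.1 and wedge t, so DWL = t²/2.2.
t²/2.2 = 13.75 → t² = 30.25 → t = 5.5.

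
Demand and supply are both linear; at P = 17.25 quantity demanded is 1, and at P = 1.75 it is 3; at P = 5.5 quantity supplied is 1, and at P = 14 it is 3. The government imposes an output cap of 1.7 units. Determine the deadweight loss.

0.47

Demand slope = (1.75 − 17.25)/(3 − 1) = −7.75, so P = 25 − 7.75Q.
Supply slope = (14 − 5.5)/(3 − 1) = 4.25, so P = 1.25 + 4.25Q.
Competitive equilibrium: 25 − 7.75Q = 1.25 + 4.25Q → Q* = 1.9792, P* = 9.6615.
At Q = 1.7: demand price = 25 − 7.75·1.7 = 11.825; supply price = 1.25 + 4.25·1.7 = 8.475.
ΔQ = 1.9792 − 1.7 = 0.2792; wedge = 11.825 − 8.475 = 3.35.
Welfare loss = ½ × 0.2792 × 3.35 = 0.47.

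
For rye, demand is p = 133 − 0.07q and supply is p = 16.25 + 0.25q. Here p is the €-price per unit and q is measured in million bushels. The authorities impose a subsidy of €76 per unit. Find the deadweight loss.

Competitive equilibrium: 133 − 0.07q = 16.25 + 0.25q → q* = 364.8438, p* = 107.4609.
The subsidy lowers effective supply by 76: p = 0.25q − 59.75.
New quantity: 133 − 0.07q = 0.25q − 59.75 → q' = 602.3438.
Overproduction Δq = 602.3438 − 364.8438 = 237.5; wedge = subsidy = 76.
Welfare loss = ½ × 237.5 × 76 = €9025 million.

€9025 million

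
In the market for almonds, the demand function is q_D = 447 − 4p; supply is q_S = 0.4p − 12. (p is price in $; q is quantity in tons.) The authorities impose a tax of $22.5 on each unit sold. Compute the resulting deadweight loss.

$92.05

In inverse form: demand p = 111.75 − 0.25q, supply p = 30 + 2.5q.
Competitive equilibrium: 111.75 − 0.25q = 30 + 2.5q → q* = 29.7273, p* = 104.3182.
With the tax, the buyer price exceeds the seller price by 22.5: (111.75 − 0.25q) − (30 + 2.5q) = 22.5 → q' = 21.5455.
Δq = 29.7273 − 21.5455 = 8.1818; the wedge equals the tax, 22.5.
Deadweight loss = ½ × 8.1818 × 22.5 = $92.05.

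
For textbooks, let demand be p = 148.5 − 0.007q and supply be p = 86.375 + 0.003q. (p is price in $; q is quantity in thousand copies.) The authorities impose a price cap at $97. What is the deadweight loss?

$35666.75 thousand

Competitive equilibrium: 148.5 − 0.007q = 86.375 + 0.003q → q* = 6212.5, p* = 105.0125.
At the ceiling p = 97, quantity supplied = (97 − 86.375)/0.003 = 3541.66667.
Willingness to pay at q' = 3541.66667: 148.5 − 0.007·3541.66667 = 123.70833.
Δq = 6212.5 − 3541.66667 = 2670.83333; wedge = 123.70833 − 97 = 26.70833.
The triangle = ½ × 2670.83333 × 26.70833 = $35666.75 thousand.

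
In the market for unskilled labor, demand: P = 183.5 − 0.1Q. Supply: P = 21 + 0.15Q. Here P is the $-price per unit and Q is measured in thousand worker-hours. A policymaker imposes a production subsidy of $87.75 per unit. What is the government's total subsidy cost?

Competitive equilibrium: 183.5 − 0.1Q = 21 + 0.15Q → Q* = 650, P* = 118.5.
The subsidy lowers effective supply by 87.75: P = 0.15Q − 66.75.
New quantity: 183.5 − 0.1Q = 0.15Q − 66.75 → Q' = 1001.
Total subsidy cost = 87.75 × 1001 = $87837.75 thousand.

$87837.75 thousand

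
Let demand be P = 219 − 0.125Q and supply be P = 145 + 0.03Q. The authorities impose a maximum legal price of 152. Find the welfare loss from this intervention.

Competitive equilibrium: 219 − 0.125Q = 145 + 0.03Q → Q* = 477.4194, P* = 159.3226.
At the ceiling P = 152, quantity supplied = (152 − 145)/0.03 = 233.3333.
Willingness to pay at Q' = 233.3333: 219 − 0.125·233.3333 = 189.8333.
ΔQ = 477.4194 − 233.3333 = 244.0861; wedge = 189.8333 − 152 = 37.8333.
The triangle = ½ × 244.0861 × 37.8333 = 4617.29.

4617.29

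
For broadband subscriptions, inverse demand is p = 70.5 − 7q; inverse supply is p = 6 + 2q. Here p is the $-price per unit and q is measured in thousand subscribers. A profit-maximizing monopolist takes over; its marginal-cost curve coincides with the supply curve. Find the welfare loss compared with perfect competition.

$44.24 thousand

Competitive equilibrium: 70.5 − 7q = 6 + 2q → q* = 7.1667, p* = 20.3333.
Marginal revenue: MR = 70.5 − 14q. Set MR = MC: 70.5 − 14q = 6 + 2q → q_m = 4.0313.
Price p_m = 70.5 − 7·4.0313 = 42.2809; MC(q_m) = 6 + 2·4.0313 = 14.0626.
Competitive q* = 7.1667, so Δq = 3.1354; wedge = 42.2809 − 14.0626 = 28.2183.
The triangle = ½ × 3.1354 × 28.2183 = $44.24 thousand.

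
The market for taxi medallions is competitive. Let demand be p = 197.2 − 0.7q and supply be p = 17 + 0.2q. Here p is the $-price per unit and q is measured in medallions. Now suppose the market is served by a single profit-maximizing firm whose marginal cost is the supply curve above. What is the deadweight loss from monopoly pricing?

Competitive equilibrium: 197.2 − 0.7q = 17 + 0.2q → q* = 200.2222, p* = 57.0444.
Marginal revenue: MR = 197.2 − 1.4q. Set MR = MC: 197.2 − 1.4q = 17 + 0.2q → q_m = 112.625.
Price p_m = 197.2 − 0.7·112.625 = 118.3625; MC(q_m) = 17 + 0.2·112.625 = 39.525.
Competitive q* = 200.2222, so Δq = 87.5972; wedge = 118.3625 − 39.525 = 78.8375.
Welfare loss = ½ × 87.5972 × 78.8375 = $3452.97.

$3452.97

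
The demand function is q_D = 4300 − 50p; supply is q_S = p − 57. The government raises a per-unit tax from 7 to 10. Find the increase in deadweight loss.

In inverse form: demand p = 86 − 0.02q, supply p = 57 + q.
Competitive equilibrium: 86 − 0.02q = 57 + q → q* = 28.4314, p* = 85.4314.
For a per-unit tax t: Δq = t/1.02, so DWL = ½·t·(t/1.02) = t²/2.04.
At t = 7: DWL = 24.02. At t = 10: DWL = 49.02.
Increase = 49.02 − 24.02 = 25.

25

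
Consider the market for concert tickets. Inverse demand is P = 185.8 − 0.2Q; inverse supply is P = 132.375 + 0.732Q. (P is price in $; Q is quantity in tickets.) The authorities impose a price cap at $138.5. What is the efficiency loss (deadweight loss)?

$1116.83

Competitive equilibrium: 185.8 − 0.2Q = 132.375 + 0.732Q → Q* = 57.323, P* = 174.3354.
At the ceiling P = 138.5, quantity supplied = (138.5 − 132.375)/0.732 = 8.3675.
Willingness to pay at Q' = 8.3675: 185.8 − 0.2·8.3675 = 184.1265.
ΔQ = 57.323 − 8.3675 = 48.9555; wedge = 184.1265 − 138.5 = 45.6265.
The triangle = ½ × 48.9555 × 45.6265 = $1116.83.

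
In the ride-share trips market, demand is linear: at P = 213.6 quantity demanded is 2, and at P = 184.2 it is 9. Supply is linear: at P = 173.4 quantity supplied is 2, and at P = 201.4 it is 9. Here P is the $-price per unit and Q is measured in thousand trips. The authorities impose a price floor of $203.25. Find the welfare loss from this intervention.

$24.37 thousand

Demand slope = (184.2 − 213.6)/(9 − 2) = −4.2, so P = 222 − 4.2Q.
Supply slope = (201.4 − 173.4)/(9 − 2) = 4, so P = 165.4 + 4Q.
Competitive equilibrium: 222 − 4.2Q = 165.4 + 4Q → Q* = 6.9024, P* = 193.0098.
At the floor P = 203.25, quantity demanded = (222 − 203.25)/4.2 = 4.4643.
Sellers' marginal cost at Q' = 4.4643: 165.4 + 4·4.4643 = 183.2572.
ΔQ = 6.9024 − 4.4643 = 2.4381; wedge = 203.25 − 183.2572 = 19.9928.
Deadweight loss = ½ × 2.4381 × 19.9928 = $24.37 thousand.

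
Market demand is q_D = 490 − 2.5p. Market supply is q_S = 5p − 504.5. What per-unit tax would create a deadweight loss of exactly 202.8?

In inverse form: demand p = 196 − 0.4q, supply p = 100.9 + 0.2q.
Competitive equilibrium: 196 − 0.4q = 100.9 + 0.2q → q* = 158.5, p* = 132.6.
A tax t gives Δq = t/0.6 and wedge t, so DWL = t²/1.2.
t²/1.2 = 202.8 → t² = 243.36 → t = 15.6.

15.6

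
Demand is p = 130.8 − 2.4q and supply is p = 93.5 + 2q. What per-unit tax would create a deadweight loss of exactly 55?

Competitive equilibrium: 130.8 − 2.4q = 93.5 + 2q → q* = 8.4773, p* = 110.4545.
A tax t gives Δq = t/4.4 and wedge t, so DWL = t²/8.8.
t²/8.8 = 55 → t² = 484 → t = 22.

22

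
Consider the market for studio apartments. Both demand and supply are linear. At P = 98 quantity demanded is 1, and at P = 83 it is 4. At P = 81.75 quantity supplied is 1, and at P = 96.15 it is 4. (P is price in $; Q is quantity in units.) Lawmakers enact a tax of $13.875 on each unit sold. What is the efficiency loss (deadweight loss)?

$9.82

Demand slope = (83 − 98)/(4 − 1) = −5, so P = 103 − 5Q.
Supply slope = (96.15 − 81.75)/(4 − 1) = 4.8, so P = 76.95 + 4.8Q.
Competitive equilibrium: 103 − 5Q = 76.95 + 4.8Q → Q* = 2.6582, P* = 89.7092.
With the tax, the buyer price exceeds the seller price by 13.875: (103 − 5Q) − (76.95 + 4.8Q) = 13.875 → Q' = 1.2423.
ΔQ = 2.6582 − 1.2423 = 1.4159; the wedge equals the tax, 13.875.
DWL = ½ × 1.4159 × 13.875 = $9.82.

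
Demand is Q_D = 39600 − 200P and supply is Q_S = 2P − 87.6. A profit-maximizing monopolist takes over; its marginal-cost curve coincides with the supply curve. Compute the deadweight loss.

2.26

In inverse form: demand P = 198 − 0.005Q, supply P = 43.8 + 0.5Q.
Competitive equilibrium: 198 − 0.005Q = 43.8 + 0.5Q → Q* = 305.3465, P* = 196.4733.
Marginal revenue: MR = 198 − 0.01Q. Set MR = MC: 198 − 0.01Q = 43.8 + 0.5Q → Q_m = 302.3529.
Price P_m = 198 − 0.005·302.3529 = 196.4882; MC(Q_m) = 43.8 + 0.5·302.3529 = 194.9765.
Competitive Q* = 305.3465, so ΔQ = 2.9936; wedge = 196.4882 − 194.9765 = 1.5117.
DWL = ½ × 2.9936 × 1.5117 = 2.26.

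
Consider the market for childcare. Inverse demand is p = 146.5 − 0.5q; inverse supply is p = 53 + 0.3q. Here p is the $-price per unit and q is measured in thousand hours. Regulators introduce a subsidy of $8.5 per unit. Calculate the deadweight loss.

Competitive equilibrium: 146.5 − 0.5q = 53 + 0.3q → q* = 116.875, p* = 88.0625.
The subsidy lowers effective supply by 8.5: p = 44.5 + 0.3q.
New quantity: 146.5 − 0.5q = 44.5 + 0.3q → q' = 127.5.
Overproduction Δq = 127.5 − 116.875 = 10.625; wedge = subsidy = 8.5.
The triangle = ½ × 10.625 × 8.5 = $45.16 thousand.

$45.16 thousand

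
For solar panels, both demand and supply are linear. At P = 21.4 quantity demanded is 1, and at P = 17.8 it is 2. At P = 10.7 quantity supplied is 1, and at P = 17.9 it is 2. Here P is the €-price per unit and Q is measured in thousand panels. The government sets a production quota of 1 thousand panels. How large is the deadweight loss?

Demand slope = (17.8 − 21.4)/(2 − 1) = −3.6, so P = 25 − 3.6Q.
Supply slope = (17.9 − 10.7)/(2 − 1) = 7.2, so P = 3.5 + 7.2Q.
Competitive equilibrium: 25 − 3.6Q = 3.5 + 7.2Q → Q* = 1.9907, P* = 17.8333.
At Q = 1: demand price = 25 − 3.6·1 = 21.4; supply price = 3.5 + 7.2·1 = 10.7.
ΔQ = 1.9907 − 1 = 0.9907; wedge = 21.4 − 10.7 = 10.7.
DWL = ½ × 0.9907 × 10.7 = €5.30 thousand.

€5.30 thousand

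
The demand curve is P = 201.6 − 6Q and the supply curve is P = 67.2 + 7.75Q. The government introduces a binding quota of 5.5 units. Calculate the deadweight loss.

125.62

Competitive equilibrium: 201.6 − 6Q = 67.2 + 7.75Q → Q* = 9.7745, P* = 142.9527.
At Q = 5.5: demand price = 201.6 − 6·5.5 = 168.6; supply price = 67.2 + 7.75·5.5 = 109.825.
ΔQ = 9.7745 − 5.5 = 4.2745; wedge = 168.6 − 109.825 = 58.775.
The triangle = ½ × 4.2745 × 58.775 = 125.62.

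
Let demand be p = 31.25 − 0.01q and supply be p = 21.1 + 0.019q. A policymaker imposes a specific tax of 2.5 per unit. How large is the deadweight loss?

107.76

Competitive equilibrium: 31.25 − 0.01q = 21.1 + 0.019q → q* = 350, p* = 27.75.
With the tax, the buyer price exceeds the seller price by 2.5: (31.25 − 0.01q) − (21.1 + 0.019q) = 2.5 → q' = 263.7931.
Δq = 350 − 263.7931 = 86.2069; the wedge equals the tax, 2.5.
Deadweight loss = ½ × 86.2069 × 2.5 = 107.76.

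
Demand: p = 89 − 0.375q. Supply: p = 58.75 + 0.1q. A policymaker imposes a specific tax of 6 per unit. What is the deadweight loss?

37.89

Competitive equilibrium: 89 − 0.375q = 58.75 + 0.1q → q* = 63.6842, p* = 65.1184.
With the tax, the buyer price exceeds the seller price by 6: (89 − 0.375q) − (58.75 + 0.1q) = 6 → q' = 51.0526.
Δq = 63.6842 − 51.0526 = 12.6316; the wedge equals the tax, 6.
DWL = ½ × 12.6316 × 6 = 37.89.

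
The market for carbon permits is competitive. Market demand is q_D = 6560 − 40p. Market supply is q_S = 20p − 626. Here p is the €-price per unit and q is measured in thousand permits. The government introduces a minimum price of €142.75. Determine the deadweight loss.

In inverse form: demand p = 164 − 0.025q, supply p = 31.3 + 0.05q.
Competitive equilibrium: 164 − 0.025q = 31.3 + 0.05q → q* = 1769.3333, p* = 119.7667.
At the floor p = 142.75, quantity demanded = (164 − 142.75)/0.025 = 850.
Sellers' marginal cost at q' = 850: 31.3 + 0.05·850 = 73.8.
Δq = 1769.3333 − 850 = 919.3333; wedge = 142.75 − 73.8 = 68.95.
DWL = ½ × 919.3333 × 68.95 = €31694.02 thousand.

€31694.02 thousand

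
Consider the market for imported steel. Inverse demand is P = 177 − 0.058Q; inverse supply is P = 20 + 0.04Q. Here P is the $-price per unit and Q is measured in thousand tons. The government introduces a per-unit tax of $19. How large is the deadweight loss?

Competitive equilibrium: 177 − 0.058Q = 20 + 0.04Q → Q* = 1602.0408, P* = 84.0816.
With the tax, the buyer price exceeds the seller price by 19: (177 − 0.058Q) − (20 + 0.04Q) = 19 → Q' = 1408.1633.
ΔQ = 1602.0408 − 1408.1633 = 193.8775; the wedge equals the tax, 19.
DWL = ½ × 193.8775 × 19 = $1841.84 thousand.

$1841.84 thousand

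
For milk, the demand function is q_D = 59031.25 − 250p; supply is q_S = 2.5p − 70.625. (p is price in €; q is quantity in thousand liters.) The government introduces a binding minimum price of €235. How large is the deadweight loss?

€10993.89 thousand

In inverse form: demand p = 236.125 − 0.004q, supply p = 28.25 + 0.4q.
Competitive equilibrium: 236.125 − 0.004q = 28.25 + 0.4q → q* = 514.5421, p* = 234.0668.
At the floor p = 235, quantity demanded = (236.125 − 235)/0.004 = 281.25.
Sellers' marginal cost at q' = 281.25: 28.25 + 0.4·281.25 = 140.75.
Δq = 514.5421 − 281.25 = 233.2921; wedge = 235 − 140.75 = 94.25.
The triangle = ½ × 233.2921 × 94.25 = €10993.89 thousand.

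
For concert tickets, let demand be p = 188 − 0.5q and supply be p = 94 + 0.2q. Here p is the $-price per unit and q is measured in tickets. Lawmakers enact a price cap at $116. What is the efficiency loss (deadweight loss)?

Competitive equilibrium: 188 − 0.5q = 94 + 0.2q → q* = 134.2857, p* = 120.8571.
At the ceiling p = 116, quantity supplied = (116 − 94)/0.2 = 110.
Willingness to pay at q' = 110: 188 − 0.5·110 = 133.
Δq = 134.2857 − 110 = 24.2857; wedge = 133 − 116 = 17.
DWL = ½ × 24.2857 × 17 = $206.43.

$206.43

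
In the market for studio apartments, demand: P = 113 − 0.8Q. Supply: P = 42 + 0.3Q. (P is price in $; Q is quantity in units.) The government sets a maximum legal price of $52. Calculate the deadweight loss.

$535.81

Competitive equilibrium: 113 − 0.8Q = 42 + 0.3Q → Q* = 64.5455, P* = 61.3636.
At the ceiling P = 52, quantity supplied = (52 − 42)/0.3 = 33.3333.
Willingness to pay at Q' = 33.3333: 113 − 0.8·33.3333 = 86.3334.
ΔQ = 64.5455 − 33.3333 = 31.2122; wedge = 86.3334 − 52 = 34.3334.
Welfare loss = ½ × 31.2122 × 34.3334 = $535.81.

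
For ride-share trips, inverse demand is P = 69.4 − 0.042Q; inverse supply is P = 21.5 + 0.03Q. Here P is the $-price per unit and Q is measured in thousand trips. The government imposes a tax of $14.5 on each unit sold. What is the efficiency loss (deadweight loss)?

Competitive equilibrium: 69.4 − 0.042Q = 21.5 + 0.03Q → Q* = 665.2778, P* = 41.4583.
With the tax, the buyer price exceeds the seller price by 14.5: (69.4 − 0.042Q) − (21.5 + 0.03Q) = 14.5 → Q' = 463.8889.
ΔQ = 665.2778 − 463.8889 = 201.3889; the wedge equals the tax, 14.5.
The triangle = ½ × 201.3889 × 14.5 = $1460.07 thousand.

$1460.07 thousand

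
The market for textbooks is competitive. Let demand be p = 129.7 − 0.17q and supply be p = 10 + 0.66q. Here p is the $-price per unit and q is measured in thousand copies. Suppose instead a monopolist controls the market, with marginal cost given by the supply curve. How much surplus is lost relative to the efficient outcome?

Competitive equilibrium: 129.7 − 0.17q = 10 + 0.66q → q* = 144.2169, p* = 105.1831.
Marginal revenue: MR = 129.7 − 0.34q. Set MR = MC: 129.7 − 0.34q = 10 + 0.66q → q_m = 119.7.
Price p_m = 129.7 − 0.17·119.7 = 109.351; MC(q_m) = 10 + 0.66·119.7 = 89.002.
Competitive q* = 144.2169, so Δq = 24.5169; wedge = 109.351 − 89.002 = 20.349.
Welfare loss = ½ × 24.5169 × 20.349 = $249.45 thousand.

$249.45 thousand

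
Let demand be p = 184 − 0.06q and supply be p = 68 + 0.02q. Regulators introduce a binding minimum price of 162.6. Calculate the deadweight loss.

Competitive equilibrium: 184 − 0.06q = 68 + 0.02q → q* = 1450, p* = 97.
At the floor p = 162.6, quantity demanded = (184 − 162.6)/0.06 = 356.66667.
Sellers' marginal cost at q' = 356.66667: 68 + 0.02·356.66667 = 75.13333.
Δq = 1450 − 356.66667 = 1093.33333; wedge = 162.6 − 75.13333 = 87.46667.
Deadweight loss = ½ × 1093.33333 × 87.46667 = 47815.11.

47815.11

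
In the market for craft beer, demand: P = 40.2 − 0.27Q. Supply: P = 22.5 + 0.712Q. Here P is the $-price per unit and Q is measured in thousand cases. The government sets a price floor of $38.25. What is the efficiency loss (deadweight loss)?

Competitive equilibrium: 40.2 − 0.27Q = 22.5 + 0.712Q → Q* = 18.0244, P* = 35.3334.
At the floor P = 38.25, quantity demanded = (40.2 − 38.25)/0.27 = 7.2222.
Sellers' marginal cost at Q' = 7.2222: 22.5 + 0.712·7.2222 = 27.6422.
ΔQ = 18.0244 − 7.2222 = 10.8022; wedge = 38.25 − 27.6422 = 10.6078.
Welfare loss = ½ × 10.8022 × 10.6078 = $57.29 thousand.

$57.29 thousand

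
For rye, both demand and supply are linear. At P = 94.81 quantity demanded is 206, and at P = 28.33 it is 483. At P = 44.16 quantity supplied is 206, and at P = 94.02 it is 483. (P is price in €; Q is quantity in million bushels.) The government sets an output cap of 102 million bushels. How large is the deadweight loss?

€10593.03 million

Demand slope = (28.33 − 94.81)/(483 − 206) = −0.24, so P = 144.25 − 0.24Q.
Supply slope = (94.02 − 44.16)/(483 − 206) = 0.18, so P = 7.08 + 0.18Q.
Competitive equilibrium: 144.25 − 0.24Q = 7.08 + 0.18Q → Q* = 326.5952, P* = 65.8671.
At Q = 102: demand price = 144.25 − 0.24·102 = 119.77; supply price = 7.08 + 0.18·102 = 25.44.
ΔQ = 326.5952 − 102 = 224.5952; wedge = 119.77 − 25.44 = 94.33.
The triangle = ½ × 224.5952 × 94.33 = €10593.03 million.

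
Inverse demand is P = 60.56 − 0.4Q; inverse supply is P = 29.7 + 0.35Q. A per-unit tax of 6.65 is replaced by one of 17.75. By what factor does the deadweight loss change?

7.124

Competitive equilibrium: 60.56 − 0.4Q = 29.7 + 0.35Q → Q* = 41.1467, P* = 44.1013.
For a per-unit tax t: ΔQ = t/0.75, so DWL = ½·t·(t/0.75) = t²/1.5.
At t = 6.65: DWL = 29.482. At t = 17.75: DWL = 210.042.
Ratio = (17.75/6.65)² = 7.124.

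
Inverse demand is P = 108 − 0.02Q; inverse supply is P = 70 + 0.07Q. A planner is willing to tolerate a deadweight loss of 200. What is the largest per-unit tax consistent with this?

6

Competitive equilibrium: 108 − 0.02Q = 70 + 0.07Q → Q* = 422.2222, P* = 99.5556.
A tax t gives ΔQ = t/0.09 and wedge t, so DWL = t²/0.18.
t²/0.18 = 200 → t² = 36 → t = 6.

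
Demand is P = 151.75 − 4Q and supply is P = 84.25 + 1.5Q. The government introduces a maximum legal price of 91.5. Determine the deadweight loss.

Competitive equilibrium: 151.75 − 4Q = 84.25 + 1.5Q → Q* = 12.2727, P* = 102.6591.
At the ceiling P = 91.5, quantity supplied = (91.5 − 84.25)/1.5 = 4.8333.
Willingness to pay at Q' = 4.8333: 151.75 − 4·4.8333 = 132.4168.
ΔQ = 12.2727 − 4.8333 = 7.4394; wedge = 132.4168 − 91.5 = 40.9168.
Welfare loss = ½ × 7.4394 × 40.9168 = 152.20.

152.20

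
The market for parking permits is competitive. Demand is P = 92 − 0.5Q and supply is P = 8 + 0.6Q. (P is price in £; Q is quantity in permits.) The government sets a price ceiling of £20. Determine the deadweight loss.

Competitive equilibrium: 92 − 0.5Q = 8 + 0.6Q → Q* = 76.3636, P* = 53.8182.
At the ceiling P = 20, quantity supplied = (20 − 8)/0.6 = 20.
Willingness to pay at Q' = 20: 92 − 0.5·20 = 82.
ΔQ = 76.3636 − 20 = 56.3636; wedge = 82 − 20 = 62.
DWL = ½ × 56.3636 × 62 = £1747.27.

£1747.27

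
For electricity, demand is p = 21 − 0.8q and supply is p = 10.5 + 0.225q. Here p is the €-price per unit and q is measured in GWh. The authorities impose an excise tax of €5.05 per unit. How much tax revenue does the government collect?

Competitive equilibrium: 21 − 0.8q = 10.5 + 0.225q → q* = 10.2439, p* = 12.8049.
With the tax, the buyer price exceeds the seller price by 5.05: (21 − 0.8q) − (10.5 + 0.225q) = 5.05 → q' = 5.3171.
Tax revenue = 5.05 × 5.3171 = €26.85.

€26.85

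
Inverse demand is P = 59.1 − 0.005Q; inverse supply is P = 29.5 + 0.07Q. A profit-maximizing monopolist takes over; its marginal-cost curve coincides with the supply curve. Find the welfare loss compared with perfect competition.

Competitive equilibrium: 59.1 − 0.005Q = 29.5 + 0.07Q → Q* = 394.6667, P* = 57.1267.
Marginal revenue: MR = 59.1 − 0.01Q. Set MR = MC: 59.1 − 0.01Q = 29.5 + 0.07Q → Q_m = 370.
Price P_m = 59.1 − 0.005·370 = 57.25; MC(Q_m) = 29.5 + 0.07·370 = 55.4.
Competitive Q* = 394.6667, so ΔQ = 24.6667; wedge = 57.25 − 55.4 = 1.85.
The triangle = ½ × 24.6667 × 1.85 = 22.82.

22.82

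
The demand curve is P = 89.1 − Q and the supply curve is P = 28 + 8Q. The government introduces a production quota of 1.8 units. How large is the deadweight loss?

112

Competitive equilibrium: 89.1 − Q = 28 + 8Q → Q* = 6.7889, P* = 82.3111.
At Q = 1.8: demand price = 89.1 − 1·1.8 = 87.3; supply price = 28 + 8·1.8 = 42.4.
ΔQ = 6.7889 − 1.8 = 4.9889; wedge = 87.3 − 42.4 = 44.9.
Deadweight loss = ½ × 4.9889 × 44.9 = 112.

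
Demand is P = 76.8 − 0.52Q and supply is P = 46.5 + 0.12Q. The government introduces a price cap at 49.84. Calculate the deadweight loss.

Competitive equilibrium: 76.8 − 0.52Q = 46.5 + 0.12Q → Q* = 47.3438, P* = 52.1813.
At the ceiling P = 49.84, quantity supplied = (49.84 − 46.5)/0.12 = 27.8333.
Willingness to pay at Q' = 27.8333: 76.8 − 0.52·27.8333 = 62.3267.
ΔQ = 47.3438 − 27.8333 = 19.5105; wedge = 62.3267 − 49.84 = 12.4867.
The triangle = ½ × 19.5105 × 12.4867 = 121.81.

121.81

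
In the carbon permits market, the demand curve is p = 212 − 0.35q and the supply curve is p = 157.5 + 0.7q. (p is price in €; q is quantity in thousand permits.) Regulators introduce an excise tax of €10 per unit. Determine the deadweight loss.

€47.62 thousand

Competitive equilibrium: 212 − 0.35q = 157.5 + 0.7q → q* = 51.9048, p* = 193.8333.
With the tax, the buyer price exceeds the seller price by 10: (212 − 0.35q) − (157.5 + 0.7q) = 10 → q' = 42.381.
Δq = 51.9048 − 42.381 = 9.5238; the wedge equals the tax, 10.
Welfare loss = ½ × 9.5238 × 10 = €47.62 thousand.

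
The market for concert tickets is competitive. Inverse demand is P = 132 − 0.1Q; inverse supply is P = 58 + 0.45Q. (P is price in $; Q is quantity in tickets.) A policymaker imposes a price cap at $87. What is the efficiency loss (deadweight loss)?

$1351.39

Competitive equilibrium: 132 − 0.1Q = 58 + 0.45Q → Q* = 134.5455, P* = 118.5455.
At the ceiling P = 87, quantity supplied = (87 − 58)/0.45 = 64.4444.
Willingness to pay at Q' = 64.4444: 132 − 0.1·64.4444 = 125.5556.
ΔQ = 134.5455 − 64.4444 = 70.1011; wedge = 125.5556 − 87 = 38.5556.
DWL = ½ × 70.1011 × 38.5556 = $1351.39.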